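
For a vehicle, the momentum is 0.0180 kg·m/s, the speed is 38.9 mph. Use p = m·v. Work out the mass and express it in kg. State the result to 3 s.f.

0.00104 kg

Solving p = m·v for m: m = p/v.
p = 0.0180 kg·m/s; v = 38.9 mph = 17.39 m/s.
m = 0.001035 kg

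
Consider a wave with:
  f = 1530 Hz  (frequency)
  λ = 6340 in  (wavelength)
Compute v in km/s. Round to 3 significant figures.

v is given directly by: v = fλ.
f = 1530 Hz; λ = 6340 in = 161.0 m.
v = 2.464×10^5 m/s
2.464×10^5 m/s × (1 km/s / 1000 m/s) = 246.4 km/s

246 km/s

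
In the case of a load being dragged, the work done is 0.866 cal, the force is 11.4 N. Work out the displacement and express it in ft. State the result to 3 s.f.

1.04 ft

Rearranging: d = W/F.
W = 0.866 cal = 3.623 J; F = 11.4 N.
d = 0.3178 m
0.3178 m × (1 ft / 0.3048 m) = 1.043 ft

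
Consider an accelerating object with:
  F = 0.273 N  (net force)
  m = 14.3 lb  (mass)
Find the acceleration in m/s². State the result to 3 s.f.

0.0421 m/s²

Rearranging F = m·a for a: a = F/m.
F = 0.273 N; m = 14.3 lb = 6.486 kg.
a = 0.04209 m/s²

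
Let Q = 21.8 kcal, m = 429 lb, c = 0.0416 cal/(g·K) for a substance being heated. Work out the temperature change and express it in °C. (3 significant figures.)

2.69 °C

Solving Q = m·c·ΔT for ΔT: ΔT = Q/(m·c).
Q = 21.8 kcal = 91211 J; m = 429 lb = 194.6 kg; c = 0.0416 cal/(g·K) = 174.1 J/(kg·K).
ΔT = 2.693 K
Since 1 °C = 1 K, 2.693 °C.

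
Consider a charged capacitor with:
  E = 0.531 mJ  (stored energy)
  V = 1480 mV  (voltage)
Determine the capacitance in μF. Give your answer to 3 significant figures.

Solving E = ½C·V² for C: C = 2E/V².
E = 0.531 mJ = 5.310×10^-4 J; V = 1480 mV = 1.480 V.
C = 4.848×10^-4 F
4.848×10^-4 F × (1 μF / 1.000×10^-6 F) = 484.8 μF

485 μF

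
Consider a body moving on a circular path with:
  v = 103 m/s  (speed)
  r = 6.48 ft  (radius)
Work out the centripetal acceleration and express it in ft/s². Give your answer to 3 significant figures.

17600 ft/s²

a is given directly by: a = v²/r.
v = 103 m/s; r = 6.48 ft = 1.975 m.
a = 5371 m/s²
5371 m/s² × (1 ft/s² / 0.3048 m/s²) = 17623 ft/s²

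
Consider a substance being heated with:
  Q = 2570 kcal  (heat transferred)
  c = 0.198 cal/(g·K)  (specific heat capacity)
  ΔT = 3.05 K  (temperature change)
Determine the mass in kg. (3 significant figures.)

Solving Q = m·c·ΔT for m: m = Q/(c·ΔT).
Q = 2570 kcal = 1.075×10^7 J; c = 0.198 cal/(g·K) = 828.4 J/(kg·K); ΔT = 3.05 K.
m = 4256 kg

4260 kg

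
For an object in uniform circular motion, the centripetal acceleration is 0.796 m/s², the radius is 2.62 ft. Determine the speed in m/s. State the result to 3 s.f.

Solving a = v²/r for v: v = √(a·r).
a = 0.796 m/s²; r = 2.62 ft = 0.7986 m.
v = 0.7973 m/s

0.797 m/s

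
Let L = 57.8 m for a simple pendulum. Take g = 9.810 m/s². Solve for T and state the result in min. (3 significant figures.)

0.254 min

Directly: T = 2π√(L/g).
L = 57.8 m; g = 9.810 m/s².
T = 15.25 s
15.25 s × (1 min / 60.00 s) = 0.2542 min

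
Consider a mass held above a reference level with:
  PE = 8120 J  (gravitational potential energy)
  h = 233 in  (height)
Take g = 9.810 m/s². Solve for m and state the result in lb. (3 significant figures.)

Solving PE = m·g·h for m: m = PE/(g·h).
PE = 8120 J; h = 233 in = 5.918 m; g = 9.810 m/s².
m = 139.9 kg
139.9 kg × (1 lb / 0.4536 kg) = 308.3 lb

308 lb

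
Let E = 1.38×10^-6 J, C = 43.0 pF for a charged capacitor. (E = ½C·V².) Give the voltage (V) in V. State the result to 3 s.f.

253 V

Solving E = ½C·V² for V: V = √(2E/C).
E = 1.38×10^-6 J; C = 43.0 pF = 4.300×10^-11 F.
V = 253.3 V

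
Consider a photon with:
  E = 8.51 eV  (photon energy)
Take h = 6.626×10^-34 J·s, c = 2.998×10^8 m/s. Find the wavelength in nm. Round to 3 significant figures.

Rearranging E = h·c/λ for λ: λ = hc/E.
E = 8.51 eV = 1.363×10^-18 J; h = 6.626×10^-34 J·s; c = 2.998×10^8 m/s.
λ = 1.457×10^-7 m
1.457×10^-7 m × (1 nm / 1.000×10^-9 m) = 145.7 nm

146 nm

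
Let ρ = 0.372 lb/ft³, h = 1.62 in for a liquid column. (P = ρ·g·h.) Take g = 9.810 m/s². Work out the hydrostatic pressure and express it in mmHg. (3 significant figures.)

0.0180 mmHg

Directly: P = ρgh.
ρ = 0.372 lb/ft³ = 5.959 kg/m³; h = 1.62 in = 0.04115 m; g = 9.810 m/s².
P = 2.405 Pa  (the unit combination reduces to kg/(m·s²) = Pa)
2.405 Pa × (1 mmHg / 133.3 Pa) = 0.01804 mmHg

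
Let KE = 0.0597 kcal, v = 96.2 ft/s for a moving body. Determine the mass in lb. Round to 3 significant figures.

1.28 lb

Rearranging KE = ½mv² for m: m = 2·KE/v².
KE = 0.0597 kcal = 249.8 J; v = 96.2 ft/s = 29.32 m/s.
m = 0.5811 kg
0.5811 kg × (1 lb / 0.4536 kg) = 1.281 lb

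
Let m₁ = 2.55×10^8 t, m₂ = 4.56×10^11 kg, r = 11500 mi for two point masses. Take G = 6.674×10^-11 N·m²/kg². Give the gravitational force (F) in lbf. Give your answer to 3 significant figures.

F is given directly by: F = Gm₁m₂/r².
m₁ = 2.55×10^8 t = 2.550×10^11 kg; m₂ = 4.56×10^11 kg; r = 11500 mi = 1.851×10^7 m; G = 6.674×10^-11 N·m²/kg².
F = 0.02266 N  (the unit combination reduces to kg·m/s² = N)
0.02266 N × (1 lbf / 4.448 N) = 0.005093 lbf

0.00509 lbf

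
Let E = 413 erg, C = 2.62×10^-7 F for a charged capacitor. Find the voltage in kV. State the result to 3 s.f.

Solving E = ½C·V² for V: V = √(2E/C).
E = 413 erg = 4.130×10^-5 J; C = 2.62×10^-7 F.
V = 17.76 V
17.76 V × (1 kV / 1000 V) = 0.01776 kV

0.0178 kV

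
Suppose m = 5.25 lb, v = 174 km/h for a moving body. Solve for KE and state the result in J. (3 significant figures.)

KE is given directly by: KE = ½mv².
m = 5.25 lb = 2.381 kg; v = 174 km/h = 48.33 m/s.
KE = 2782 J  (the unit combination reduces to kg·m²/s² = J)

2780 J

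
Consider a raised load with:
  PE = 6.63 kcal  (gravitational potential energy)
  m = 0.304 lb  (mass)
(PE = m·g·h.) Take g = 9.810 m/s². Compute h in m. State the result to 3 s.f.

Rearranging: h = PE/(m·g).
PE = 6.63 kcal = 27740 J; m = 0.304 lb = 0.1379 kg; g = 9.810 m/s².
h = 20507 m

20500 m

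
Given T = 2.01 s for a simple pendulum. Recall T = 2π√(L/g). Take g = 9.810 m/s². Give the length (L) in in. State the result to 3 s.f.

39.5 in

Rearranging: L = g·(T/2π)².
T = 2.01 s; g = 9.810 m/s².
L = 1.004 m
1.004 m × (1 in / 0.02540 m) = 39.52 in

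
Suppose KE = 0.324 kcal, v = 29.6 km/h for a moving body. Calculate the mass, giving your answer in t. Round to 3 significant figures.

0.0401 t

Rearranging KE = ½mv² for m: m = 2·KE/v².
KE = 0.324 kcal = 1356 J; v = 29.6 km/h = 8.222 m/s.
m = 40.10 kg
40.10 kg × (1 t / 1000 kg) = 0.04010 t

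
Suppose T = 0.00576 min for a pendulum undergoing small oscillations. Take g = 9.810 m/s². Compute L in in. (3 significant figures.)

1.17 in

Solving T = 2π√(L/g) for L: L = g·(T/2π)².
T = 0.00576 min = 0.3456 s; g = 9.810 m/s².
L = 0.02968 m
0.02968 m × (1 in / 0.02540 m) = 1.168 in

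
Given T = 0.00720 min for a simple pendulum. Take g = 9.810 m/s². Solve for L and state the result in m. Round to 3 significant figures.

0.0464 m

Rearranging: L = g·(T/2π)².
T = 0.00720 min = 0.4320 s; g = 9.810 m/s².
L = 0.04637 m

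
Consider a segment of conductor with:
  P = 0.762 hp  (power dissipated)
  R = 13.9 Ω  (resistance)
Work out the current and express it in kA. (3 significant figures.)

0.00639 kA

Rearranging: I = √(P/R).
P = 0.762 hp = 568.2 W; R = 13.9 Ω.
I = 6.394 A
6.394 A × (1 kA / 1000 A) = 0.006394 kA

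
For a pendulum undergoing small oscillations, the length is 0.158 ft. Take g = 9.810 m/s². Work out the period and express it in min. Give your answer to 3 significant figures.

0.00734 min

Directly: T = 2π√(L/g).
L = 0.158 ft = 0.04816 m; g = 9.810 m/s².
T = 0.4402 s
0.4402 s × (1 min / 60.00 s) = 0.007337 min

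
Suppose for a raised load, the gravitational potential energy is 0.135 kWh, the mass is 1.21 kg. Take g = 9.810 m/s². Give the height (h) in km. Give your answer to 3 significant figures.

Rearranging: h = PE/(m·g).
PE = 0.135 kWh = 4.860×10^5 J; m = 1.21 kg; g = 9.810 m/s².
h = 40943 m
40943 m × (1 km / 1000 m) = 40.94 km

40.9 km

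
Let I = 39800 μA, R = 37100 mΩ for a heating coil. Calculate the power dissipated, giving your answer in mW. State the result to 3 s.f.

58.8 mW

Directly: P = I²R.
I = 39800 μA = 0.03980 A; R = 37100 mΩ = 37.10 Ω.
P = 0.05877 W
0.05877 W × (1 mW / 0.001000 W) = 58.77 mW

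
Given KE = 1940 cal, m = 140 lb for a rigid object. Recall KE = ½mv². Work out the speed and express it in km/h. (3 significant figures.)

57.6 km/h

Solving KE = ½mv² for v: v = √(2·KE/m).
KE = 1940 cal = 8117 J; m = 140 lb = 63.50 kg.
v = 15.99 m/s
15.99 m/s × (1 km/h / 0.2778 m/s) = 57.56 km/h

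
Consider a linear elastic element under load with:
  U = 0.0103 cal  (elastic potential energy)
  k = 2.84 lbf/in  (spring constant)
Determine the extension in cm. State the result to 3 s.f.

Rearranging U = ½k·x² for x: x = √(2U/k).
U = 0.0103 cal = 0.04310 J; k = 2.84 lbf/in = 497.4 N/m.
x = 0.01316 m
0.01316 m × (1 cm / 0.01000 m) = 1.316 cm

1.32 cm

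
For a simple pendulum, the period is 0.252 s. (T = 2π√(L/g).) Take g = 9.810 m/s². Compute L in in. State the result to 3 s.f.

0.621 in

Solving T = 2π√(L/g) for L: L = g·(T/2π)².
T = 0.252 s; g = 9.810 m/s².
L = 0.01578 m
0.01578 m × (1 in / 0.02540 m) = 0.6213 in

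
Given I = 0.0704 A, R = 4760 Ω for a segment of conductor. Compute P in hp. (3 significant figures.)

0.0316 hp

P is given directly by: P = I²R.
I = 0.0704 A; R = 4760 Ω.
P = 23.59 W
23.59 W × (1 hp / 745.7 W) = 0.03164 hp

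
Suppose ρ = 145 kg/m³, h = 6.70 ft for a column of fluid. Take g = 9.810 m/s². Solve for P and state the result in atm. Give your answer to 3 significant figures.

P is given directly by: P = ρgh.
ρ = 145 kg/m³; h = 6.70 ft = 2.042 m; g = 9.810 m/s².
P = 2905 Pa
2905 Pa × (1 atm / 1.013×10^5 Pa) = 0.02867 atm

0.0287 atm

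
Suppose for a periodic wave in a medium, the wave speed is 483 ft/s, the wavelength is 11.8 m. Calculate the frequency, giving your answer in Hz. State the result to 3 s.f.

12.5 Hz

Rearranging: f = v/λ.
v = 483 ft/s = 147.2 m/s; λ = 11.8 m.
f = 12.48 Hz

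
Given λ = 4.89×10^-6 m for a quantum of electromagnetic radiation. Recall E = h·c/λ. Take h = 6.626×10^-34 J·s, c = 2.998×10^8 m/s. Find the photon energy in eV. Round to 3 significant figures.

0.254 eV

Directly: E = hc/λ.
λ = 4.89×10^-6 m; h = 6.626×10^-34 J·s; c = 2.998×10^8 m/s.
E = 4.062×10^-20 J
4.062×10^-20 J × (1 eV / 1.602×10^-19 J) = 0.2536 eV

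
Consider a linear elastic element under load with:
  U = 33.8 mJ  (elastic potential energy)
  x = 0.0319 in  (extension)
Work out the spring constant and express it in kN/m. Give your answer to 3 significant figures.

Rearranging U = ½k·x² for k: k = 2U/x².
U = 33.8 mJ = 0.03380 J; x = 0.0319 in = 8.103×10^-4 m.
k = 1.030×10^5 N/m
1.030×10^5 N/m × (1 kN/m / 1000 N/m) = 103.0 kN/m

103 kN/m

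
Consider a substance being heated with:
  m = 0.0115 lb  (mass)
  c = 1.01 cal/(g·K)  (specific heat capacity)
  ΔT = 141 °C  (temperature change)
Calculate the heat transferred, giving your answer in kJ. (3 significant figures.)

3.11 kJ

Directly: Q = mcΔT.
m = 0.0115 lb = 0.005216 kg; c = 1.01 cal/(g·K) = 4226 J/(kg·K); ΔT = 141 °C = 141.0 K.
Q = 3108 J
3108 J × (1 kJ / 1000 J) = 3.108 kJ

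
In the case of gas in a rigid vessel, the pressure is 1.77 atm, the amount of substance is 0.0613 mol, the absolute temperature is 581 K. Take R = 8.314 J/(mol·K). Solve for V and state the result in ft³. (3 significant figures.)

0.0583 ft³

From the ideal-gas law: V = nRT/P.
P = 1.77 atm = 1.793×10^5 Pa; n = 0.0613 mol; T = 581 K; R = 8.314 J/(mol·K).
V = 0.001651 m³
0.001651 m³ × (1 ft³ / 0.02832 m³) = 0.05831 ft³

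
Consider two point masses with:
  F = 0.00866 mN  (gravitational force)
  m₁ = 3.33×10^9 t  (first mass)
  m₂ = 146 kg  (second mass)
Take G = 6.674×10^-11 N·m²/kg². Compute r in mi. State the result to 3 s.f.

Rearranging: r = √(G·m₁m₂/F).
F = 0.00866 mN = 8.660×10^-6 N; m₁ = 3.33×10^9 t = 3.330×10^12 kg; m₂ = 146 kg; G = 6.674×10^-11 N·m²/kg².
r = 61211 m
61211 m × (1 mi / 1609 m) = 38.04 mi

38.0 mi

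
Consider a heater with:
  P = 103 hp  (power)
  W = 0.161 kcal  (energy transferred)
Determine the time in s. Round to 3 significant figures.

0.00877 s

Rearranging P = W/t for t: t = W/P.
P = 103 hp = 76807 W; W = 0.161 kcal = 673.6 J.
t = 0.008770 s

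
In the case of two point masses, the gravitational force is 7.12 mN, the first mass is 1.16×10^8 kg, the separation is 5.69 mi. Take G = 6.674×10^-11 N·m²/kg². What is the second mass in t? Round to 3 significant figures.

77100 t

Rearranging F = G·m₁·m₂/r² for m₂: m₂ = F·r²/(G·m₁).
F = 7.12 mN = 0.007120 N; m₁ = 1.16×10^8 kg; r = 5.69 mi = 9157 m; G = 6.674×10^-11 N·m²/kg².
m₂ = 7.712×10^7 kg
7.712×10^7 kg × (1 t / 1000 kg) = 77118 t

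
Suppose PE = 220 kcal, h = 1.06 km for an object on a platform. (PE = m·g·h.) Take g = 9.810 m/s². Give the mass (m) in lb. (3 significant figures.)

Solving PE = m·g·h for m: m = PE/(g·h).
PE = 220 kcal = 9.205×10^5 J; h = 1.06 km = 1060 m; g = 9.810 m/s².
m = 88.52 kg
88.52 kg × (1 lb / 0.4536 kg) = 195.2 lb

195 lb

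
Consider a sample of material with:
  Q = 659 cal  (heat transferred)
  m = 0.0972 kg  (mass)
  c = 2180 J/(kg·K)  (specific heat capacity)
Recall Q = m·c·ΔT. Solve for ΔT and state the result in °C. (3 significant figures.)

Rearranging: ΔT = Q/(m·c).
Q = 659 cal = 2757 J; m = 0.0972 kg; c = 2180 J/(kg·K).
ΔT = 13.01 K
Since 1 °C = 1 K, 13.01 °C.

13.0 °C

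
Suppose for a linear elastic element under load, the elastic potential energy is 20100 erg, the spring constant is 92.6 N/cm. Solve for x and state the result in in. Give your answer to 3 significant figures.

0.0259 in

Solving U = ½k·x² for x: x = √(2U/k).
U = 20100 erg = 0.002010 J; k = 92.6 N/cm = 9260 N/m.
x = 6.589×10^-4 m
6.589×10^-4 m × (1 in / 0.02540 m) = 0.02594 in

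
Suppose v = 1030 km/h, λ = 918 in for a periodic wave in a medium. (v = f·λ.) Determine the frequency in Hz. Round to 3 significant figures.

Rearranging: f = v/λ.
v = 1030 km/h = 286.1 m/s; λ = 918 in = 23.32 m.
f = 12.27 Hz

12.3 Hz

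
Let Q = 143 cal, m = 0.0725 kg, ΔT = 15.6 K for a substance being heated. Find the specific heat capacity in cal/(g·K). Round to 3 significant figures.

Solving Q = m·c·ΔT for c: c = Q/(m·ΔT).
Q = 143 cal = 598.3 J; m = 0.0725 kg; ΔT = 15.6 K.
c = 529.0 J/(kg·K)
529.0 J/(kg·K) × (1 cal/(g·K) / 4184 J/(kg·K)) = 0.1264 cal/(g·K)

0.126 cal/(g·K)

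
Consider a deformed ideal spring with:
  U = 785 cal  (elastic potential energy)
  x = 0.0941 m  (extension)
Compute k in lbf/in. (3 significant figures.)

4240 lbf/in

Solving U = ½k·x² for k: k = 2U/x².
U = 785 cal = 3284 J; x = 0.0941 m.
k = 7.418×10^5 N/m
7.418×10^5 N/m × (1 lbf/in / 175.1 N/m) = 4236 lbf/in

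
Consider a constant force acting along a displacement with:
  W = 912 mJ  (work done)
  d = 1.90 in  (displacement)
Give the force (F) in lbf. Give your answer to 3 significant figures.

4.25 lbf

Rearranging: F = W/d.
W = 912 mJ = 0.9120 J; d = 1.90 in = 0.04826 m.
F = 18.90 N
18.90 N × (1 lbf / 4.448 N) = 4.248 lbf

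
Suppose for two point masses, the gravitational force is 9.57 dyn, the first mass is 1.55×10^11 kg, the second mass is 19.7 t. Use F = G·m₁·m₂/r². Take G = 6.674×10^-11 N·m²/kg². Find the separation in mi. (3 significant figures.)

28.7 mi

Rearranging: r = √(G·m₁m₂/F).
F = 9.57 dyn = 9.570×10^-5 N; m₁ = 1.55×10^11 kg; m₂ = 19.7 t = 19700 kg; G = 6.674×10^-11 N·m²/kg².
r = 46146 m
46146 m × (1 mi / 1609 m) = 28.67 mi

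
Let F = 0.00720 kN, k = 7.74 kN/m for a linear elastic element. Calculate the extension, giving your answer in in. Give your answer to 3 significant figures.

0.0366 in

From Hooke's law: x = F/k.
F = 0.00720 kN = 7.200 N; k = 7.74 kN/m = 7740 N/m.
x = 9.302×10^-4 m
9.302×10^-4 m × (1 in / 0.02540 m) = 0.03662 in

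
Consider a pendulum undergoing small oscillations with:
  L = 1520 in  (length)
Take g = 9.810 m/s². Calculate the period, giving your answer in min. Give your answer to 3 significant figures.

0.208 min

T is given directly by: T = 2π√(L/g).
L = 1520 in = 38.61 m; g = 9.810 m/s².
T = 12.46 s
12.46 s × (1 min / 60.00 s) = 0.2077 min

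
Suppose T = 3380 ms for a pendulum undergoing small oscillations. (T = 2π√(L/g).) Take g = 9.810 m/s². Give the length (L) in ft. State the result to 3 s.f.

9.31 ft

Rearranging T = 2π√(L/g) for L: L = g·(T/2π)².
T = 3380 ms = 3.380 s; g = 9.810 m/s².
L = 2.839 m
2.839 m × (1 ft / 0.3048 m) = 9.314 ft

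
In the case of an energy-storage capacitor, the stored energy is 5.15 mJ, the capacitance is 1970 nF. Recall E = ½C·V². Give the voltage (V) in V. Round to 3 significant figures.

Rearranging E = ½C·V² for V: V = √(2E/C).
E = 5.15 mJ = 0.005150 J; C = 1970 nF = 1.970×10^-6 F.
V = 72.31 V

72.3 V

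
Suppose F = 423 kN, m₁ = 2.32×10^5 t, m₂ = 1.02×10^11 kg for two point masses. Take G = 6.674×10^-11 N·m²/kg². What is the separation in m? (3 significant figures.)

From Newton's law of gravitation: r = √(G·m₁m₂/F).
F = 423 kN = 4.230×10^5 N; m₁ = 2.32×10^5 t = 2.320×10^8 kg; m₂ = 1.02×10^11 kg; G = 6.674×10^-11 N·m²/kg².
r = 61.10 m

61.1 m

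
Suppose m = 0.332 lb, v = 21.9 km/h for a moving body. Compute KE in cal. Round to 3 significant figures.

Directly: KE = ½mv².
m = 0.332 lb = 0.1506 kg; v = 21.9 km/h = 6.083 m/s.
KE = 2.786 J
2.786 J × (1 cal / 4.184 J) = 0.6660 cal

0.666 cal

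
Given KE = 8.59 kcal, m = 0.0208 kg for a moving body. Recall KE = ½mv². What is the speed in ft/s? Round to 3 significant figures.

6100 ft/s

Rearranging KE = ½mv² for v: v = √(2·KE/m).
KE = 8.59 kcal = 35941 J; m = 0.0208 kg.
v = 1859 m/s
1859 m/s × (1 ft/s / 0.3048 m/s) = 6099 ft/s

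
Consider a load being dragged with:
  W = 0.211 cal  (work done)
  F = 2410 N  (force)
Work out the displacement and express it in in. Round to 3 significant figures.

0.0144 in

Solving W = F·d for d: d = W/F.
W = 0.211 cal = 0.8828 J; F = 2410 N.
d = 3.663×10^-4 m
3.663×10^-4 m × (1 in / 0.02540 m) = 0.01442 in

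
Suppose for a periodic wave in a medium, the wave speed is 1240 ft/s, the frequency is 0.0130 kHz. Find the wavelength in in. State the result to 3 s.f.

Solving v = f·λ for λ: λ = v/f.
v = 1240 ft/s = 378.0 m/s; f = 0.0130 kHz = 13.00 Hz.
λ = 29.07 m
29.07 m × (1 in / 0.02540 m) = 1145 in

1140 in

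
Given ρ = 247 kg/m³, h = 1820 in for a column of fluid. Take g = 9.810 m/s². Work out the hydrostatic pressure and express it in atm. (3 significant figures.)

P is given directly by: P = ρgh.
ρ = 247 kg/m³; h = 1820 in = 46.23 m; g = 9.810 m/s².
P = 1.120×10^5 Pa
1.120×10^5 Pa × (1 atm / 1.013×10^5 Pa) = 1.105 atm

1.11 atm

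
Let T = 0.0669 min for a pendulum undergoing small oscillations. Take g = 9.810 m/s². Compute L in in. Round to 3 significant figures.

158 in

Rearranging: L = g·(T/2π)².
T = 0.0669 min = 4.014 s; g = 9.810 m/s².
L = 4.004 m
4.004 m × (1 in / 0.02540 m) = 157.6 in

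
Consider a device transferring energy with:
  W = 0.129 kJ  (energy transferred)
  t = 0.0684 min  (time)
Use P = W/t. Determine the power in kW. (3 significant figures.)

Directly: P = W/t.
W = 0.129 kJ = 129.0 J; t = 0.0684 min = 4.104 s.
P = 31.43 W
31.43 W × (1 kW / 1000 W) = 0.03143 kW

0.0314 kW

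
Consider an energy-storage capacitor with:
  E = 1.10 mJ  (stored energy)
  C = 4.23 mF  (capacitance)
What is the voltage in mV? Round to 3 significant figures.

Solving E = ½C·V² for V: V = √(2E/C).
E = 1.10 mJ = 0.001100 J; C = 4.23 mF = 0.004230 F.
V = 0.7212 V  (the unit combination reduces to kg·m²/(A·s³) = V)
0.7212 V × (1 mV / 0.001000 V) = 721.2 mV

721 mV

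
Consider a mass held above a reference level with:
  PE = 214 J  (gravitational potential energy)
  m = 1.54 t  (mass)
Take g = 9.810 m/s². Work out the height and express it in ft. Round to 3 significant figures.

0.0465 ft

Solving PE = m·g·h for h: h = PE/(m·g).
PE = 214 J; m = 1.54 t = 1540 kg; g = 9.810 m/s².
h = 0.01417 m
0.01417 m × (1 ft / 0.3048 m) = 0.04647 ft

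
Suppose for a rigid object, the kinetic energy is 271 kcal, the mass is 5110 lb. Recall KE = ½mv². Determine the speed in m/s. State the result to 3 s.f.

31.3 m/s

Rearranging: v = √(2·KE/m).
KE = 271 kcal = 1.134×10^6 J; m = 5110 lb = 2318 kg.
v = 31.28 m/s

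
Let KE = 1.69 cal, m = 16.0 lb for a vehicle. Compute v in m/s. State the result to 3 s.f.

1.40 m/s

Rearranging: v = √(2·KE/m).
KE = 1.69 cal = 7.071 J; m = 16.0 lb = 7.257 kg.
v = 1.396 m/s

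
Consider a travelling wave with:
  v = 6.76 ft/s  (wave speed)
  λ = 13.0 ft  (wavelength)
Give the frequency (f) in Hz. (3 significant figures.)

0.520 Hz

Solving v = f·λ for f: f = v/λ.
v = 6.76 ft/s = 2.060 m/s; λ = 13.0 ft = 3.962 m.
f = 0.5200 Hz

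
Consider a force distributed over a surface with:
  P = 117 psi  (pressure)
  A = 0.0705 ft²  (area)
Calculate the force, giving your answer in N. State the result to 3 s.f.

Solving P = F/A for F: F = P·A.
P = 117 psi = 8.067×10^5 Pa; A = 0.0705 ft² = 0.006550 m².
F = 5284 N

5280 N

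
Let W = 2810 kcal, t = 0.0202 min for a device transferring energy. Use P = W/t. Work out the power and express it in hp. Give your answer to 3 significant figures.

13000 hp

Directly: P = W/t.
W = 2810 kcal = 1.176×10^7 J; t = 0.0202 min = 1.212 s.
P = 9.701×10^6 W
9.701×10^6 W × (1 hp / 745.7 W) = 13009 hp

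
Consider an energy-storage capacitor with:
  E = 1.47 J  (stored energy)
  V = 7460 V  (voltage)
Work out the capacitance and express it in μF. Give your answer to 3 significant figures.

Rearranging E = ½C·V² for C: C = 2E/V².
E = 1.47 J; V = 7460 V.
C = 5.283×10^-8 F
5.283×10^-8 F × (1 μF / 1.000×10^-6 F) = 0.05283 μF

0.0528 μF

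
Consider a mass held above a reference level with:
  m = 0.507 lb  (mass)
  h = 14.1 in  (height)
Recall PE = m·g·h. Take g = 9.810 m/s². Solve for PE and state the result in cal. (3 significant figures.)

Directly: PE = mgh.
m = 0.507 lb = 0.2300 kg; h = 14.1 in = 0.3581 m; g = 9.810 m/s².
PE = 0.8080 J
0.8080 J × (1 cal / 4.184 J) = 0.1931 cal

0.193 cal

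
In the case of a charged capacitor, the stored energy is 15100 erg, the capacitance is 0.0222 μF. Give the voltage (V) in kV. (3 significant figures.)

0.369 kV

Rearranging E = ½C·V² for V: V = √(2E/C).
E = 15100 erg = 0.001510 J; C = 0.0222 μF = 2.220×10^-8 F.
V = 368.8 V
368.8 V × (1 kV / 1000 V) = 0.3688 kV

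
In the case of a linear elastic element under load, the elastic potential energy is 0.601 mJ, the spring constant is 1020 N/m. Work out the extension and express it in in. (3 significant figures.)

Rearranging U = ½k·x² for x: x = √(2U/k).
U = 0.601 mJ = 6.010×10^-4 J; k = 1020 N/m.
x = 0.001086 m
0.001086 m × (1 in / 0.02540 m) = 0.04274 in

0.0427 in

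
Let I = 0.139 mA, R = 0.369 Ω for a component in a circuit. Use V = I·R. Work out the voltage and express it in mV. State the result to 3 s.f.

V is given directly by: V = IR.
I = 0.139 mA = 1.390×10^-4 A; R = 0.369 Ω.
V = 5.129×10^-5 V
5.129×10^-5 V × (1 mV / 0.001000 V) = 0.05129 mV

0.0513 mV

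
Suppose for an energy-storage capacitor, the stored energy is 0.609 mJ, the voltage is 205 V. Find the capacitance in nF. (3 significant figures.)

29.0 nF

Solving E = ½C·V² for C: C = 2E/V².
E = 0.609 mJ = 6.090×10^-4 J; V = 205 V.
C = 2.898×10^-8 F
2.898×10^-8 F × (1 nF / 1.000×10^-9 F) = 28.98 nF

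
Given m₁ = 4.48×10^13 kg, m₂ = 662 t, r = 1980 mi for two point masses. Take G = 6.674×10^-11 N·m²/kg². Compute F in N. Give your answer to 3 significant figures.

1.95×10^-4 N

Directly: F = Gm₁m₂/r².
m₁ = 4.48×10^13 kg; m₂ = 662 t = 6.620×10^5 kg; r = 1980 mi = 3.187×10^6 m; G = 6.674×10^-11 N·m²/kg².
F = 1.949×10^-4 N  (the unit combination reduces to kg·m/s² = N)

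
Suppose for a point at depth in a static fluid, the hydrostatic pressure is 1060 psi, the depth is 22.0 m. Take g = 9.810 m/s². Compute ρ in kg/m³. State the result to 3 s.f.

33900 kg/m³

Rearranging: ρ = P/(g·h).
P = 1060 psi = 7.308×10^6 Pa; h = 22.0 m; g = 9.810 m/s².
ρ = 33864 kg/m³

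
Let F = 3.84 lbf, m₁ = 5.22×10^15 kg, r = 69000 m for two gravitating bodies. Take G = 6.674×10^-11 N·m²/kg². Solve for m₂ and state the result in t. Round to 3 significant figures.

From Newton's law of gravitation: m₂ = F·r²/(G·m₁).
F = 3.84 lbf = 17.08 N; m₁ = 5.22×10^15 kg; r = 69000 m; G = 6.674×10^-11 N·m²/kg².
m₂ = 2.334×10^5 kg
2.334×10^5 kg × (1 t / 1000 kg) = 233.4 t

233 t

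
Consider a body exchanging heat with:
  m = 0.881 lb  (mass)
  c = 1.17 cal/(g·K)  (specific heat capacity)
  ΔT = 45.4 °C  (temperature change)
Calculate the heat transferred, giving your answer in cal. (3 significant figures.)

21200 cal

Q is given directly by: Q = mcΔT.
m = 0.881 lb = 0.3996 kg; c = 1.17 cal/(g·K) = 4895 J/(kg·K); ΔT = 45.4 °C = 45.40 K.
Q = 88813 J  (the unit combination reduces to kg·m²/s² = J)
88813 J × (1 cal / 4.184 J) = 21227 cal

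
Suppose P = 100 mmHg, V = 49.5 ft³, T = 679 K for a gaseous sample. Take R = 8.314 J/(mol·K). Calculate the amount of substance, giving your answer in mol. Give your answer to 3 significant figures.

3.31 mol

From the ideal-gas law: n = PV/(RT).
P = 100 mmHg = 13332 Pa; V = 49.5 ft³ = 1.402 m³; T = 679 K; R = 8.314 J/(mol·K).
n = 3.310 mol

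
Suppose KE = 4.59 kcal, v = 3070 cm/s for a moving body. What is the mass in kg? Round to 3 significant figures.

40.8 kg

Solving KE = ½mv² for m: m = 2·KE/v².
KE = 4.59 kcal = 19205 J; v = 3070 cm/s = 30.70 m/s.
m = 40.75 kg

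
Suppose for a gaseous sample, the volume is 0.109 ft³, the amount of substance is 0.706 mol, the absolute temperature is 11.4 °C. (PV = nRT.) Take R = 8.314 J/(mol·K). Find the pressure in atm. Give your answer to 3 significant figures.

From the ideal-gas law: P = nRT/V.
V = 0.109 ft³ = 0.003087 m³; n = 0.706 mol; T = 11.4 °C = 284.5 K; R = 8.314 J/(mol·K).
P = 5.411×10^5 Pa
5.411×10^5 Pa × (1 atm / 1.013×10^5 Pa) = 5.341 atm

5.34 atm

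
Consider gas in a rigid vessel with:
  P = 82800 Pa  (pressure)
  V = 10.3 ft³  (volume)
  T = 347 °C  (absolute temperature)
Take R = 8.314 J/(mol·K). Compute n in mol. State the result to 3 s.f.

Rearranging PV = nRT for n: n = PV/(RT).
P = 82800 Pa; V = 10.3 ft³ = 0.2917 m³; T = 347 °C = 620.1 K; R = 8.314 J/(mol·K).
n = 4.684 mol

4.68 mol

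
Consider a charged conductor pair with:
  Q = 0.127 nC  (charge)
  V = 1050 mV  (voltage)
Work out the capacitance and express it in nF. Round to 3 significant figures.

0.121 nF

Directly: C = Q/V.
Q = 0.127 nC = 1.270×10^-10 C; V = 1050 mV = 1.050 V.
C = 1.210×10^-10 F
1.210×10^-10 F × (1 nF / 1.000×10^-9 F) = 0.1210 nF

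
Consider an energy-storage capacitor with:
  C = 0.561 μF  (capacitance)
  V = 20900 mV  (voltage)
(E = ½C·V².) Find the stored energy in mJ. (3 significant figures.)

0.123 mJ

E is given directly by: E = ½CV².
C = 0.561 μF = 5.610×10^-7 F; V = 20900 mV = 20.90 V.
E = 1.225×10^-4 J  (the unit combination reduces to kg·m²/s² = J)
1.225×10^-4 J × (1 mJ / 0.001000 J) = 0.1225 mJ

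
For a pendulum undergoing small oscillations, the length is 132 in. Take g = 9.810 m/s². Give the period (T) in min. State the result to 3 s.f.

T is given directly by: T = 2π√(L/g).
L = 132 in = 3.353 m; g = 9.810 m/s².
T = 3.673 s
3.673 s × (1 min / 60.00 s) = 0.06122 min

0.0612 min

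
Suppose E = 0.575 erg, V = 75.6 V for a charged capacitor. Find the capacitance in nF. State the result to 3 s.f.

0.0201 nF

Rearranging E = ½C·V² for C: C = 2E/V².
E = 0.575 erg = 5.750×10^-8 J; V = 75.6 V.
C = 2.012×10^-11 F
2.012×10^-11 F × (1 nF / 1.000×10^-9 F) = 0.02012 nF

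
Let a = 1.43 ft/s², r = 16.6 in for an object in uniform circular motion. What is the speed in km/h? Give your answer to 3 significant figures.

1.54 km/h

Rearranging: v = √(a·r).
a = 1.43 ft/s² = 0.4359 m/s²; r = 16.6 in = 0.4216 m.
v = 0.4287 m/s
0.4287 m/s × (1 km/h / 0.2778 m/s) = 1.543 km/h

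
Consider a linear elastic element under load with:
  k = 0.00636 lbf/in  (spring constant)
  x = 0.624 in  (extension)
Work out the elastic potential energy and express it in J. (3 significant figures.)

U is given directly by: U = ½kx².
k = 0.00636 lbf/in = 1.114 N/m; x = 0.624 in = 0.01585 m.
U = 1.399×10^-4 J

1.40×10^-4 J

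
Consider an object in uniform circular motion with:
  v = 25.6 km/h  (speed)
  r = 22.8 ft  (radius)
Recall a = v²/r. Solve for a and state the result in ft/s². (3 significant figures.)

23.9 ft/s²

Directly: a = v²/r.
v = 25.6 km/h = 7.111 m/s; r = 22.8 ft = 6.949 m.
a = 7.277 m/s²
7.277 m/s² × (1 ft/s² / 0.3048 m/s²) = 23.87 ft/s²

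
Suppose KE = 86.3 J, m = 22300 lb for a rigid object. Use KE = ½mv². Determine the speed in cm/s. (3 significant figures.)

13.1 cm/s

Rearranging: v = √(2·KE/m).
KE = 86.3 J; m = 22300 lb = 10115 kg.
v = 0.1306 m/s
0.1306 m/s × (1 cm/s / 0.01000 m/s) = 13.06 cm/s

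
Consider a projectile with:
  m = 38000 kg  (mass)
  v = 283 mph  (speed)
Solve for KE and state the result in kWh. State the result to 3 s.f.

Directly: KE = ½mv².
m = 38000 kg; v = 283 mph = 126.5 m/s.
KE = 3.041×10^8 J
3.041×10^8 J × (1 kWh / 3.600×10^6 J) = 84.47 kWh

84.5 kWh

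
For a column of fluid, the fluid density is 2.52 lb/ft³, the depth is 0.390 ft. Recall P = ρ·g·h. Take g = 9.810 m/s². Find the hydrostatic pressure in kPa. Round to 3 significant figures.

0.0471 kPa

Directly: P = ρgh.
ρ = 2.52 lb/ft³ = 40.37 kg/m³; h = 0.390 ft = 0.1189 m; g = 9.810 m/s².
P = 47.07 Pa
47.07 Pa × (1 kPa / 1000 Pa) = 0.04707 kPa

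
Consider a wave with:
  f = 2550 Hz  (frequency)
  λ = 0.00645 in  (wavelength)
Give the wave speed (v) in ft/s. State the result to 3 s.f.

1.37 ft/s

v is given directly by: v = fλ.
f = 2550 Hz; λ = 0.00645 in = 1.638×10^-4 m.
v = 0.4178 m/s
0.4178 m/s × (1 ft/s / 0.3048 m/s) = 1.371 ft/s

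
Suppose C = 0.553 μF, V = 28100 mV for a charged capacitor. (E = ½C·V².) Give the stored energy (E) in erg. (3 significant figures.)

E is given directly by: E = ½CV².
C = 0.553 μF = 5.530×10^-7 F; V = 28100 mV = 28.10 V.
E = 2.183×10^-4 J  (the unit combination reduces to kg·m²/s² = J)
2.183×10^-4 J × (1 erg / 1.000×10^-7 J) = 2183 erg

2180 erg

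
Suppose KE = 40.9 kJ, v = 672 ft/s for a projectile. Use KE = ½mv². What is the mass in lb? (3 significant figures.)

4.30 lb

Rearranging KE = ½mv² for m: m = 2·KE/v².
KE = 40.9 kJ = 40900 J; v = 672 ft/s = 204.8 m/s.
m = 1.950 kg
1.950 kg × (1 lb / 0.4536 kg) = 4.299 lb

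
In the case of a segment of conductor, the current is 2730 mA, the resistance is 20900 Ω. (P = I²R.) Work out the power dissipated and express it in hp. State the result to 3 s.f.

209 hp

Directly: P = I²R.
I = 2730 mA = 2.730 A; R = 20900 Ω.
P = 1.558×10^5 W
1.558×10^5 W × (1 hp / 745.7 W) = 208.9 hp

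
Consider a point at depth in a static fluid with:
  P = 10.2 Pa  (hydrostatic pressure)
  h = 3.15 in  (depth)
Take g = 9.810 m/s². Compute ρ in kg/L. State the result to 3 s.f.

Rearranging P = ρ·g·h for ρ: ρ = P/(g·h).
P = 10.2 Pa; h = 3.15 in = 0.08001 m; g = 9.810 m/s².
ρ = 13.00 kg/m³
13.00 kg/m³ × (1 kg/L / 1000 kg/m³) = 0.01300 kg/L

0.0130 kg/L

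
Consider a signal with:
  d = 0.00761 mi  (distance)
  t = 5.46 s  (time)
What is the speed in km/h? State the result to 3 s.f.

Directly: v = d/t.
d = 0.00761 mi = 12.25 m; t = 5.46 s.
v = 2.243 m/s
2.243 m/s × (1 km/h / 0.2778 m/s) = 8.075 km/h

8.08 km/h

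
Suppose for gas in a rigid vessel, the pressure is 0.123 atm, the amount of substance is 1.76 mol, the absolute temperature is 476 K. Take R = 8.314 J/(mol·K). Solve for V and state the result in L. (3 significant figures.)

From the ideal-gas law: V = nRT/P.
P = 0.123 atm = 12463 Pa; n = 1.76 mol; T = 476 K; R = 8.314 J/(mol·K).
V = 0.5589 m³
0.5589 m³ × (1 L / 0.001000 m³) = 558.9 L

559 L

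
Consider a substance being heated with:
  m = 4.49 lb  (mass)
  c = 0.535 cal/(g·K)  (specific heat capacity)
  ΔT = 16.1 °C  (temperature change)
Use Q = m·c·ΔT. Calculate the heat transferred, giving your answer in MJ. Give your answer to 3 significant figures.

0.0734 MJ

Q is given directly by: Q = mcΔT.
m = 4.49 lb = 2.037 kg; c = 0.535 cal/(g·K) = 2238 J/(kg·K); ΔT = 16.1 °C = 16.10 K.
Q = 73398 J  (the unit combination reduces to kg·m²/s² = J)
73398 J × (1 MJ / 1.000×10^6 J) = 0.07340 MJ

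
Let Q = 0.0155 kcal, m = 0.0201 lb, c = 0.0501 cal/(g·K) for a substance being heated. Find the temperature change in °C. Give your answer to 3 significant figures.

Rearranging Q = m·c·ΔT for ΔT: ΔT = Q/(m·c).
Q = 0.0155 kcal = 64.85 J; m = 0.0201 lb = 0.009117 kg; c = 0.0501 cal/(g·K) = 209.6 J/(kg·K).
ΔT = 33.93 K
Since 1 °C = 1 K, 33.93 °C.

33.9 °C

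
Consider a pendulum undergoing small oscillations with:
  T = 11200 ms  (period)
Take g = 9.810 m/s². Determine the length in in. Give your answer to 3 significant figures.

1230 in

Rearranging: L = g·(T/2π)².
T = 11200 ms = 11.20 s; g = 9.810 m/s².
L = 31.17 m
31.17 m × (1 in / 0.02540 m) = 1227 in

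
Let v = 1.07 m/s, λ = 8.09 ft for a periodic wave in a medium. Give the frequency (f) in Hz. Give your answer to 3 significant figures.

Rearranging v = f·λ for f: f = v/λ.
v = 1.07 m/s; λ = 8.09 ft = 2.466 m.
f = 0.4339 Hz

0.434 Hz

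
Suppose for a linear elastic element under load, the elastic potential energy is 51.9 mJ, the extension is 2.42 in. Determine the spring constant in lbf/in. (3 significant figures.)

Rearranging: k = 2U/x².
U = 51.9 mJ = 0.05190 J; x = 2.42 in = 0.06147 m.
k = 27.47 N/m
27.47 N/m × (1 lbf/in / 175.1 N/m) = 0.1569 lbf/in

0.157 lbf/in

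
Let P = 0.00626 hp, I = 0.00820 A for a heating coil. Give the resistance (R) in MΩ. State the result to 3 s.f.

0.0694 MΩ

Rearranging: R = P/I².
P = 0.00626 hp = 4.668 W; I = 0.00820 A.
R = 69424 Ω
69424 Ω × (1 MΩ / 1.000×10^6 Ω) = 0.06942 MΩ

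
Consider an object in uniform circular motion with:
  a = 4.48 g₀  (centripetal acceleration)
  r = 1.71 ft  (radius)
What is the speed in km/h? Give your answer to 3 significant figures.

Rearranging: v = √(a·r).
a = 4.48 g₀ = 43.93 m/s²; r = 1.71 ft = 0.5212 m.
v = 4.785 m/s
4.785 m/s × (1 km/h / 0.2778 m/s) = 17.23 km/h

17.2 km/h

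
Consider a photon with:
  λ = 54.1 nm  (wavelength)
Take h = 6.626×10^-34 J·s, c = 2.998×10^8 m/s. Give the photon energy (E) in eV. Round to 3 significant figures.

22.9 eV

E is given directly by: E = hc/λ.
λ = 54.1 nm = 5.410×10^-8 m; h = 6.626×10^-34 J·s; c = 2.998×10^8 m/s.
E = 3.672×10^-18 J
3.672×10^-18 J × (1 eV / 1.602×10^-19 J) = 22.92 eV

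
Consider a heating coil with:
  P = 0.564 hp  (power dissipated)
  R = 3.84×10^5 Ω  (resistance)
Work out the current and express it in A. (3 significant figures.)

Solving P = I²R for I: I = √(P/R).
P = 0.564 hp = 420.6 W; R = 3.84×10^5 Ω.
I = 0.03309 A

0.0331 A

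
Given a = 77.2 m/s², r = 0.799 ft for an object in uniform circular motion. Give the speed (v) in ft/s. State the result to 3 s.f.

14.2 ft/s

Rearranging a = v²/r for v: v = √(a·r).
a = 77.2 m/s²; r = 0.799 ft = 0.2435 m.
v = 4.336 m/s
4.336 m/s × (1 ft/s / 0.3048 m/s) = 14.23 ft/s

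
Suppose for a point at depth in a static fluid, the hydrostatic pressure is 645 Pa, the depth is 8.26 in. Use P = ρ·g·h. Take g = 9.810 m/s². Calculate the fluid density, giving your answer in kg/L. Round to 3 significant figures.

Solving P = ρ·g·h for ρ: ρ = P/(g·h).
P = 645 Pa; h = 8.26 in = 0.2098 m; g = 9.810 m/s².
ρ = 313.4 kg/m³
313.4 kg/m³ × (1 kg/L / 1000 kg/m³) = 0.3134 kg/L

0.313 kg/L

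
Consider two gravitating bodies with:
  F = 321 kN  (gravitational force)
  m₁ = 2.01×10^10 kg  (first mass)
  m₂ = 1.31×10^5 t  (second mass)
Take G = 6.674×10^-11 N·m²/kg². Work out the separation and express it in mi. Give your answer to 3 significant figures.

0.0145 mi

From Newton's law of gravitation: r = √(G·m₁m₂/F).
F = 321 kN = 3.210×10^5 N; m₁ = 2.01×10^10 kg; m₂ = 1.31×10^5 t = 1.310×10^8 kg; G = 6.674×10^-11 N·m²/kg².
r = 23.40 m
23.40 m × (1 mi / 1609 m) = 0.01454 mi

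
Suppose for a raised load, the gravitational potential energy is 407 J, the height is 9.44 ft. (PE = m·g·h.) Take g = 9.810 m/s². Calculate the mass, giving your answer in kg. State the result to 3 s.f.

14.4 kg

Rearranging PE = m·g·h for m: m = PE/(g·h).
PE = 407 J; h = 9.44 ft = 2.877 m; g = 9.810 m/s².
m = 14.42 kg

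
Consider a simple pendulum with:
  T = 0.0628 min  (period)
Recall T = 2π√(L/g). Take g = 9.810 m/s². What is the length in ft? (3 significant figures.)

Rearranging T = 2π√(L/g) for L: L = g·(T/2π)².
T = 0.0628 min = 3.768 s; g = 9.810 m/s².
L = 3.528 m
3.528 m × (1 ft / 0.3048 m) = 11.57 ft

11.6 ft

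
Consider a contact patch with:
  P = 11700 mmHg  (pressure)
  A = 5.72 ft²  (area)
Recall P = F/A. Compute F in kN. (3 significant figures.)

829 kN

Solving P = F/A for F: F = P·A.
P = 11700 mmHg = 1.560×10^6 Pa; A = 5.72 ft² = 0.5314 m².
F = 8.289×10^5 N  (the unit combination reduces to kg·m/s² = N)
8.289×10^5 N × (1 kN / 1000 N) = 828.9 kN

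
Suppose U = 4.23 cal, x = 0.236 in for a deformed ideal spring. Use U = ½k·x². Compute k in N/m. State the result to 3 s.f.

Rearranging U = ½k·x² for k: k = 2U/x².
U = 4.23 cal = 17.70 J; x = 0.236 in = 0.005994 m.
k = 9.851×10^5 N/m

9.85×10^5 N/m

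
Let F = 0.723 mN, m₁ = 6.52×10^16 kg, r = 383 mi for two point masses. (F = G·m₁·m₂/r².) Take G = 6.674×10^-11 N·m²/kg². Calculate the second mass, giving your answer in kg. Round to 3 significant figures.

63.1 kg

From Newton's law of gravitation: m₂ = F·r²/(G·m₁).
F = 0.723 mN = 7.230×10^-4 N; m₁ = 6.52×10^16 kg; r = 383 mi = 6.164×10^5 m; G = 6.674×10^-11 N·m²/kg².
m₂ = 63.12 kg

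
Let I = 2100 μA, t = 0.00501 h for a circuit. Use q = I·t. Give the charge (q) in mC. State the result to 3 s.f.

q is given directly by: q = It.
I = 2100 μA = 0.002100 A; t = 0.00501 h = 18.04 s.
q = 0.03788 C
0.03788 C × (1 mC / 0.001000 C) = 37.88 mC

37.9 mC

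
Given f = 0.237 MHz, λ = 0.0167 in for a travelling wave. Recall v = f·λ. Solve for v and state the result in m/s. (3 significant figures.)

v is given directly by: v = fλ.
f = 0.237 MHz = 2.370×10^5 Hz; λ = 0.0167 in = 4.242×10^-4 m.
v = 100.5 m/s

101 m/s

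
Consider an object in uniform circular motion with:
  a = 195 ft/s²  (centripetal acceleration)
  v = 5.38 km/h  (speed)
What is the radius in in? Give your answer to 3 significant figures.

Solving a = v²/r for r: r = v²/a.
a = 195 ft/s² = 59.44 m/s²; v = 5.38 km/h = 1.494 m/s.
r = 0.03758 m
0.03758 m × (1 in / 0.02540 m) = 1.479 in

1.48 in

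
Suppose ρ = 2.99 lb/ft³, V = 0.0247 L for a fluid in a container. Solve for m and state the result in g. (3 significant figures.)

Rearranging: m = ρV.
ρ = 2.99 lb/ft³ = 47.90 kg/m³; V = 0.0247 L = 2.470×10^-5 m³.
m = 0.001183 kg
0.001183 kg × (1 g / 0.001000 kg) = 1.183 g

1.18 g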